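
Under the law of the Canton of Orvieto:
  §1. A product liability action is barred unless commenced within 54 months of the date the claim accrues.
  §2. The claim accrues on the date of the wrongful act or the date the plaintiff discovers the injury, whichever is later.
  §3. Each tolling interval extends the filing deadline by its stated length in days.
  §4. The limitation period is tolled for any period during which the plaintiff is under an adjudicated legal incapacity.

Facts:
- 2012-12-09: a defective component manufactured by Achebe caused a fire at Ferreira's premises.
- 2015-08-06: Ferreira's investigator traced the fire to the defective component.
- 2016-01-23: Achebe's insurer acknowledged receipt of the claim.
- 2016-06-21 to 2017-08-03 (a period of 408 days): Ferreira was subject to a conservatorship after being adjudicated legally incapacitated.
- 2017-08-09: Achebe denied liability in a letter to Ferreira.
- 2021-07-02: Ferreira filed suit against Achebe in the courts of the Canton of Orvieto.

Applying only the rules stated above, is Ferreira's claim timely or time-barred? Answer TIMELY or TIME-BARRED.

TIME-BARRED

Because discovery on 2015-08-06 post-dates the 2012-12-09 act, accrual under the later-of rule falls on 2015-08-06.
54 months from 2015-08-06 is 2020-02-06.
The period was tolled for 408 days by the plaintiff's legal incapacity (2016-06-21 to 2017-08-03), pushing the deadline to 2021-03-20.
The other events in the timeline have no effect on the limitation period under the stated rules.
Filing on 2021-07-02 missed the 2021-03-20 deadline — the action is time-barred.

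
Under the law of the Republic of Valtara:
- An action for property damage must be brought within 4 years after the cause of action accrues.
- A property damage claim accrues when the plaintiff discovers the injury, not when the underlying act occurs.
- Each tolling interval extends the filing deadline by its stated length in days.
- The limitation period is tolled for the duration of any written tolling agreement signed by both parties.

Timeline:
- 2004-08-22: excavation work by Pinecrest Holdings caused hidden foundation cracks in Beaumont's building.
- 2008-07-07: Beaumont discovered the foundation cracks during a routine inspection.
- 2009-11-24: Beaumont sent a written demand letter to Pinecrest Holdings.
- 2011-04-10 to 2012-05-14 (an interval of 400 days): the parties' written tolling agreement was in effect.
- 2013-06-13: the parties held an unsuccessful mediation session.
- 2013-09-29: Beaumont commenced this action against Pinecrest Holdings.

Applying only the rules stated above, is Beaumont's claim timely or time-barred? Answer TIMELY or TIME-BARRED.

The claim did not accrue until Beaumont discovered the injury on 2008-07-07; the 2004-08-22 act date does not start the clock under the stated rule.
Adding the 4 years base period to 2008-07-07 gives a deadline of 2012-07-07, before any tolling.
The written tolling agreement from 2011-04-10 to 2012-05-14 tolled the period for 400 days, extending the deadline to 2013-08-11.
None of the other events listed affects the running of the period under the stated rules.
The 2013-09-29 filing falls after the 2013-08-11 deadline; the claim is time-barred.

TIME-BARRED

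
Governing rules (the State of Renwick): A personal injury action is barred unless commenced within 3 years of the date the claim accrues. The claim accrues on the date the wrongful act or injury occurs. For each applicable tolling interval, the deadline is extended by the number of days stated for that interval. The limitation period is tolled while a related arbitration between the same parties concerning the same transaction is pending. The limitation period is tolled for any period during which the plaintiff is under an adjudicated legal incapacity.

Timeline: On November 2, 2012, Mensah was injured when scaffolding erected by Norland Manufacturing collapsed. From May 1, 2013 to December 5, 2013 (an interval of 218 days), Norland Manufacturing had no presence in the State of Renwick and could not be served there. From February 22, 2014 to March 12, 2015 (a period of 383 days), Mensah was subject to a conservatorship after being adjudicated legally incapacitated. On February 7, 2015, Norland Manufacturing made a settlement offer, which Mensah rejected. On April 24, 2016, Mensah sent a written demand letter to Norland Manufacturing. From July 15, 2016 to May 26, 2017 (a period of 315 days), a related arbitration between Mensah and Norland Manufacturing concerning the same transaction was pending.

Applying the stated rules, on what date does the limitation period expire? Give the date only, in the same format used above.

The claim accrued on November 2, 2012, the date of the act.
3 years from November 2, 2012 is November 2, 2015.
The plaintiff's legal incapacity from February 22, 2014 to March 12, 2015 tolled the period for 383 days, extending the deadline to November 19, 2016.
Because the pending related arbitration ran from July 15, 2016 to May 26, 2017, the deadline is extended by 315 days to September 30, 2017.
The defendant's absence from the jurisdiction from May 1, 2013 to December 5, 2013 does not toll the period, because no stated rule makes the defendant's absence a tolling event.
None of the other events listed affects the running of the period under the stated rules.

September 30, 2017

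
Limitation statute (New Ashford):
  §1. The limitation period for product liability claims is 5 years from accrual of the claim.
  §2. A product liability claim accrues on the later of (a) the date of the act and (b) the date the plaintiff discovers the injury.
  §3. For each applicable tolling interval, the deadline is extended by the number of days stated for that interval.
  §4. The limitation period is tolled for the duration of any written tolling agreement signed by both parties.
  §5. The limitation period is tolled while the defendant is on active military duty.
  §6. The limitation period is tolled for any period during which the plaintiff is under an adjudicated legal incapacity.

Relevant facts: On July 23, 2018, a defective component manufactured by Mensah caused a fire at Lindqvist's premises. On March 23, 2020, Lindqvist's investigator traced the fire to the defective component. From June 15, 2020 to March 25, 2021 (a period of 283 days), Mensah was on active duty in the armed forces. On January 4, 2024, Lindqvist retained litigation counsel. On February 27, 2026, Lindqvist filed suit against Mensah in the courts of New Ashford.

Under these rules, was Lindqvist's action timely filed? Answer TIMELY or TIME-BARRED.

TIME-BARRED

Because discovery on March 23, 2020 post-dates the July 23, 2018 act, accrual under the later-of rule falls on March 23, 2020.
The untolled deadline — 5 years after March 23, 2020 — is March 23, 2025.
The period was tolled for 283 days by the defendant's active military service (June 15, 2020 to March 25, 2021), pushing the deadline to December 31, 2025.
None of the other events listed affects the running of the period under the stated rules.
Filing on February 27, 2026 missed the December 31, 2025 deadline — the action is time-barred.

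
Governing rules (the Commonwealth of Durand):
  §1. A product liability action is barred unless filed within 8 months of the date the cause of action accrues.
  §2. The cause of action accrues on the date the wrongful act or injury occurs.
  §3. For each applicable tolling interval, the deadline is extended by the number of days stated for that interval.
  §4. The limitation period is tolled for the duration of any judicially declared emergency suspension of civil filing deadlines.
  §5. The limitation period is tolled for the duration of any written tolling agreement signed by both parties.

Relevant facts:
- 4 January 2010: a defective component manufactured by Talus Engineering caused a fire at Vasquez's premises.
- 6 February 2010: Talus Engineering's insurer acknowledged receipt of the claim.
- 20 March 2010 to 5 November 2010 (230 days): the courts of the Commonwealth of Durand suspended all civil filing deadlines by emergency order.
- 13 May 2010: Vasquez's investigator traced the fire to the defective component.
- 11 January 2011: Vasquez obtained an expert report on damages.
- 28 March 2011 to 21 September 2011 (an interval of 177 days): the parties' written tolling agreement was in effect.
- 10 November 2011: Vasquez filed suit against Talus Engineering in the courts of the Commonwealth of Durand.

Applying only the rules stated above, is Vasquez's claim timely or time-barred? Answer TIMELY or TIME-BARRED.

TIME-BARRED

Because the rule ties accrual to occurrence, the claim accrued on 4 January 2010, not on the 13 May 2010 discovery date.
Adding the 8 months base period to 4 January 2010 gives a deadline of 4 September 2010, before any tolling.
Because the emergency suspension of filing deadlines ran from 20 March 2010 to 5 November 2010, the deadline is extended by 230 days to 22 April 2011.
The written tolling agreement from 28 March 2011 to 21 September 2011 tolled the period for 177 days, extending the deadline to 16 October 2011.
The other events in the timeline have no effect on the limitation period under the stated rules.
Vasquez filed on 10 November 2011, after the 16 October 2011 deadline, so the action is time-barred.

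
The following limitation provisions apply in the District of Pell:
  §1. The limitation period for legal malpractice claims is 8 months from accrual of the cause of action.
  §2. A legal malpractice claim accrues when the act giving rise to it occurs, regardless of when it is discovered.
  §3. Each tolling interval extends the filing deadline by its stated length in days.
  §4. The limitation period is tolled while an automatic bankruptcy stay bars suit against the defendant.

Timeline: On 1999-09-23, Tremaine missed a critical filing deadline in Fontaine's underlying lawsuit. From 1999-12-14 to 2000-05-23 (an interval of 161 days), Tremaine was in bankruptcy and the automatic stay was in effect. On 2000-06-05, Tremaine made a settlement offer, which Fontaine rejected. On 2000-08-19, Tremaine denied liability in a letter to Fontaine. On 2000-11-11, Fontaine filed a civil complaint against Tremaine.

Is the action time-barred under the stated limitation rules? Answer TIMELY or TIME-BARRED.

TIME-BARRED

The claim accrued on 1999-09-23, when the wrongful act occurred.
The untolled deadline — 8 months after 1999-09-23 — is 2000-05-23.
Because the automatic bankruptcy stay ran from 1999-12-14 to 2000-05-23, the deadline is extended by 161 days to 2000-10-31.
None of the other events listed affects the running of the period under the stated rules.
Filing on 2000-11-11 missed the 2000-10-31 deadline — the action is time-barred.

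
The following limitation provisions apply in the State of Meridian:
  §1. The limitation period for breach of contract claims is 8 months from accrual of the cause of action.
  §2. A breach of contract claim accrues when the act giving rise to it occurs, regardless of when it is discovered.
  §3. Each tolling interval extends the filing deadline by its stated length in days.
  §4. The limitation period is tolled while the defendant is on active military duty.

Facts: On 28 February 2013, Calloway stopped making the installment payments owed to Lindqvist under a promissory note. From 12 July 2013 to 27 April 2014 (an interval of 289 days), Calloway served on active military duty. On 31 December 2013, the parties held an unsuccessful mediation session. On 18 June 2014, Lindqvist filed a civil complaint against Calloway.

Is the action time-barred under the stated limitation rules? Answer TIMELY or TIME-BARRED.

TIMELY

The limitation period began to run on 28 February 2013.
8 months from 28 February 2013 is 28 October 2013.
The defendant's active military service from 12 July 2013 to 27 April 2014 tolled the period for 289 days, extending the deadline to 13 August 2014.
None of the other events listed affects the running of the period under the stated rules.
Filing on 18 June 2014 beat the 13 August 2014 deadline — the action is timely.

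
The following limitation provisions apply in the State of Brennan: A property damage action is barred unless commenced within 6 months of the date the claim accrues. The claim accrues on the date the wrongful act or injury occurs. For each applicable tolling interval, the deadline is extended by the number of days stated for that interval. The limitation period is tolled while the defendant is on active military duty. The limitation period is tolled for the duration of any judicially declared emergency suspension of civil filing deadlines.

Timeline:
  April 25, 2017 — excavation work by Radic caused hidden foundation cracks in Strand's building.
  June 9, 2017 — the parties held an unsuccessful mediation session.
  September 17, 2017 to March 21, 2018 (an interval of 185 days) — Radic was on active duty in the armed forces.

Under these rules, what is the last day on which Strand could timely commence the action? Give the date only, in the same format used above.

The limitation period began to run on April 25, 2017.
The untolled deadline — 6 months after April 25, 2017 — is October 25, 2017.
Because the defendant's active military service ran from September 17, 2017 to March 21, 2018, the deadline is extended by 185 days to April 28, 2018.
None of the other events listed affects the running of the period under the stated rules.

April 28, 2018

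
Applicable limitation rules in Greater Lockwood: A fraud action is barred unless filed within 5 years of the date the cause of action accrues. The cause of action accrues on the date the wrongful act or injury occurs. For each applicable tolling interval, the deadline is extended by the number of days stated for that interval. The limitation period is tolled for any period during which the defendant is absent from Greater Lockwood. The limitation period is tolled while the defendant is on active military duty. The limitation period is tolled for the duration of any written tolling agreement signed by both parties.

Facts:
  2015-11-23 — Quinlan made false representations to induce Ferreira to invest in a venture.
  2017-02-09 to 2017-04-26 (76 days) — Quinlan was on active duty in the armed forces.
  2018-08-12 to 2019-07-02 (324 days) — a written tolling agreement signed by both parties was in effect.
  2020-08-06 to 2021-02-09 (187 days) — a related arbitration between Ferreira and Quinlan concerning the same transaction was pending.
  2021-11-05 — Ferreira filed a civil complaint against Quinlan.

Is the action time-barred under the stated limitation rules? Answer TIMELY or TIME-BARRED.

The limitation period began to run on 2015-11-23.
The untolled deadline — 5 years after 2015-11-23 — is 2020-11-23.
The period was tolled for 76 days by the defendant's active military service (2017-02-09 to 2017-04-26), pushing the deadline to 2021-02-07.
The period was tolled for 324 days by the written tolling agreement (2018-08-12 to 2019-07-02), pushing the deadline to 2021-12-28.
No stated provision tolls the period for a pending arbitration, so the interval from 2020-08-06 to 2021-02-09 has no effect on the deadline.
The 2021-11-05 filing precedes the 2021-12-28 deadline; the claim is timely.

TIMELY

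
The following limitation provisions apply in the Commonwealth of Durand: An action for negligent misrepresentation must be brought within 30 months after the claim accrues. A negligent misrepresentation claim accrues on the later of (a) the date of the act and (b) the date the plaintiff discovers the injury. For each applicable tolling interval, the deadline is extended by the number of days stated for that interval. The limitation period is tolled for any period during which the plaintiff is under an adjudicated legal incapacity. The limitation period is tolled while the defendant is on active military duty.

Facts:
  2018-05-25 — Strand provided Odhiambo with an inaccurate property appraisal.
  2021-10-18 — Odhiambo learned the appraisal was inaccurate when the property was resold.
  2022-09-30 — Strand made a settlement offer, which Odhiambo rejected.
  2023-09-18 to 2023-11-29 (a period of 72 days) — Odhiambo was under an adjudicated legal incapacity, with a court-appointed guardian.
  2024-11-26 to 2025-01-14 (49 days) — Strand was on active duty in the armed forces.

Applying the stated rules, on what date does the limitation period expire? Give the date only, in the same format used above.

Because discovery on 2021-10-18 post-dates the 2018-05-25 act, accrual under the later-of rule falls on 2021-10-18.
30 months from 2021-10-18 is 2024-04-18.
The period was tolled for 72 days by the plaintiff's legal incapacity (2023-09-18 to 2023-11-29), pushing the deadline to 2024-06-29.
The defendant's active military service from 2024-11-26 to 2025-01-14 began after the period had already run on 2024-06-29, so it has no tolling effect.
Nothing else in the chronology tolls or restarts the period.

2024-06-29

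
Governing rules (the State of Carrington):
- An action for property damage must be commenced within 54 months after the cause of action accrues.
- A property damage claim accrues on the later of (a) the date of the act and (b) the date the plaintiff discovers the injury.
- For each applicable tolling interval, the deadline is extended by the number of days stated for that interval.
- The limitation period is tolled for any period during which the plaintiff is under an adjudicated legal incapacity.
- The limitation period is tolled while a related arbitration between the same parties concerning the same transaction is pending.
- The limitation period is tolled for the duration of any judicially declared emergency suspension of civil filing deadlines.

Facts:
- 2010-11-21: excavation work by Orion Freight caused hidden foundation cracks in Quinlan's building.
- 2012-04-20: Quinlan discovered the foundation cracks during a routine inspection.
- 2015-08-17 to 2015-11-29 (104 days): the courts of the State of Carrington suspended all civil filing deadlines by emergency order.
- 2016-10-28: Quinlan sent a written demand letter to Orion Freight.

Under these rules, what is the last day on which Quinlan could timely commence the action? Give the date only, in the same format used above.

2017-02-01

The claim accrued on 2012-04-20 — the later of the 2010-11-21 act and the 2012-04-20 discovery.
Adding the 54 months base period to 2012-04-20 gives a deadline of 2016-10-20, before any tolling.
The period was tolled for 104 days by the emergency suspension of filing deadlines (2015-08-17 to 2015-11-29), pushing the deadline to 2017-02-01.
The other events in the timeline have no effect on the limitation period under the stated rules.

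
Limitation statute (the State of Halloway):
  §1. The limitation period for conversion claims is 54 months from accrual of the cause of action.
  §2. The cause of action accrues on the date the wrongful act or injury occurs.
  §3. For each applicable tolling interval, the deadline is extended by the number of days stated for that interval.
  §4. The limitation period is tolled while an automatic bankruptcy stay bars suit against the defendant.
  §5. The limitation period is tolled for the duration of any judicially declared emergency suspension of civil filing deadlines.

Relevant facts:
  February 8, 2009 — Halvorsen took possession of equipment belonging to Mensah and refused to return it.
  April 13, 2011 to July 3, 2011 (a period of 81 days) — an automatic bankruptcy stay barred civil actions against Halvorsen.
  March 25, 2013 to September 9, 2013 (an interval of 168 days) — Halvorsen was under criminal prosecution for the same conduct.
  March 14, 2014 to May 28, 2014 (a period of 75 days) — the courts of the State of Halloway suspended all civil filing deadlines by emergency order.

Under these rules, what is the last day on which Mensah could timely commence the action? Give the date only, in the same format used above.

October 28, 2013

The claim accrued on February 8, 2009, when the wrongful act occurred.
54 months from February 8, 2009 is August 8, 2013.
The automatic bankruptcy stay from April 13, 2011 to July 3, 2011 tolled the period for 81 days, extending the deadline to October 28, 2013.
By the time the emergency suspension of filing deadlines began on March 14, 2014, the limitation period had already expired on October 28, 2013; that interval cannot revive it.
Although a criminal prosecution ran from March 25, 2013 to September 9, 2013, the stated rules do not make that a tolling event, so it is disregarded.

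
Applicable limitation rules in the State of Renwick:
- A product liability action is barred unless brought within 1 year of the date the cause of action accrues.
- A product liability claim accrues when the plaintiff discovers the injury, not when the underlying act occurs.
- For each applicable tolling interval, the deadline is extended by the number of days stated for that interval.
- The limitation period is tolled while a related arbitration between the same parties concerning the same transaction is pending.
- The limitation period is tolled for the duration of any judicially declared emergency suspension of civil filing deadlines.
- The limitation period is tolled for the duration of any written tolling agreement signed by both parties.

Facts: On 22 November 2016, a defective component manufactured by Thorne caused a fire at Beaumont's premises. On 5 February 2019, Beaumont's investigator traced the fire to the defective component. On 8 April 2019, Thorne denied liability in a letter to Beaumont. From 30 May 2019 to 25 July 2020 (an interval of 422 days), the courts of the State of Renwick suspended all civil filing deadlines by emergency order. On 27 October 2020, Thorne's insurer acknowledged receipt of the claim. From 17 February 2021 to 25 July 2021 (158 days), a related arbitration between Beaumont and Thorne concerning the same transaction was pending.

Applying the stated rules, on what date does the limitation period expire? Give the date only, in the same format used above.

7 September 2021

Accrual is tied to discovery, so the period began on 5 February 2019 rather than on 22 November 2016 when the act occurred.
The untolled deadline — 1 year after 5 February 2019 — is 5 February 2020.
The emergency suspension of filing deadlines from 30 May 2019 to 25 July 2020 tolled the period for 422 days, extending the deadline to 2 April 2021.
The period was tolled for 158 days by the pending related arbitration (17 February 2021 to 25 July 2021), pushing the deadline to 7 September 2021.
Nothing else in the chronology tolls or restarts the period.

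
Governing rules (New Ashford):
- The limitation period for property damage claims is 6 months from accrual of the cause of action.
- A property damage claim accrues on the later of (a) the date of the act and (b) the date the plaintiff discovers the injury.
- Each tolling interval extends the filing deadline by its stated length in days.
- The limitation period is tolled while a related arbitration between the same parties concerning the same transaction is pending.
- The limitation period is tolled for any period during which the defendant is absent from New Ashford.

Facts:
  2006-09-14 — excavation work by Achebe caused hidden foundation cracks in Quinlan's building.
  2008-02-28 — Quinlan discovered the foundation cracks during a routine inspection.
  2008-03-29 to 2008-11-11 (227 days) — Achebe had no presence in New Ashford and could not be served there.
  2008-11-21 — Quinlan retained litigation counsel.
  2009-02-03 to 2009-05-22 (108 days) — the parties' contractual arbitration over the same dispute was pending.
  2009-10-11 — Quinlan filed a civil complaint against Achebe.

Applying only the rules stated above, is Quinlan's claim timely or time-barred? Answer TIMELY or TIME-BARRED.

Taking the later of the act (2006-09-14) and discovery (2008-02-28), the claim accrued on 2008-02-28.
The untolled deadline — 6 months after 2008-02-28 — is 2008-08-28.
The defendant's absence from the jurisdiction from 2008-03-29 to 2008-11-11 tolled the period for 227 days, extending the deadline to 2009-04-12.
The pending related arbitration from 2009-02-03 to 2009-05-22 tolled the period for 108 days, extending the deadline to 2009-07-29.
Nothing else in the chronology tolls or restarts the period.
Quinlan filed on 2009-10-11, after the 2009-07-29 deadline, so the action is time-barred.

TIME-BARRED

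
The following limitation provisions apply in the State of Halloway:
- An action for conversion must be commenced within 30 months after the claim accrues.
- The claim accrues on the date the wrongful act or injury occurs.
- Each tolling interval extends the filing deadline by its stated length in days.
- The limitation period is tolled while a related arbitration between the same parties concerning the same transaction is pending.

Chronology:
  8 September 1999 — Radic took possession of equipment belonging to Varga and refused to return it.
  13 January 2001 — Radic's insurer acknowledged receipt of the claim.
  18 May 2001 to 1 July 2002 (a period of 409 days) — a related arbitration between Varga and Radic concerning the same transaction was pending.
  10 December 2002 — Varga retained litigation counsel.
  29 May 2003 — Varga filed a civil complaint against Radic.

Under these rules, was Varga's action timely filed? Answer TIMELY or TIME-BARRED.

TIME-BARRED

The limitation period began to run on 8 September 1999.
30 months from 8 September 1999 is 8 March 2002.
The pending related arbitration from 18 May 2001 to 1 July 2002 tolled the period for 409 days, extending the deadline to 21 April 2003.
None of the other events listed affects the running of the period under the stated rules.
Filing on 29 May 2003 missed the 21 April 2003 deadline — the action is time-barred.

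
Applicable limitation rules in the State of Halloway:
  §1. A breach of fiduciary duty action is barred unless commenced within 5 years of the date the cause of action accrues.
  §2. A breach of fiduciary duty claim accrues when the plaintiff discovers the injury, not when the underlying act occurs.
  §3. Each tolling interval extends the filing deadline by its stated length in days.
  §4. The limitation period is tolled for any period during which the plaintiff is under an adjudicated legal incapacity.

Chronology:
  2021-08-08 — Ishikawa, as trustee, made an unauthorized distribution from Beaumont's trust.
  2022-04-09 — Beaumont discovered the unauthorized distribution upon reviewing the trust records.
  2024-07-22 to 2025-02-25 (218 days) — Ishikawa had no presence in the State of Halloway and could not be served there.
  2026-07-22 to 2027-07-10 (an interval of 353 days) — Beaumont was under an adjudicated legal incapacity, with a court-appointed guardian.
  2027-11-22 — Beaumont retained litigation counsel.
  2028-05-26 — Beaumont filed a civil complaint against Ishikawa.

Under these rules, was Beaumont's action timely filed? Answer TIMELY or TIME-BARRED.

Accrual is tied to discovery, so the period began on 2022-04-09 rather than on 2021-08-08 when the act occurred.
The untolled deadline — 5 years after 2022-04-09 — is 2027-04-09.
The plaintiff's legal incapacity from 2026-07-22 to 2027-07-10 tolled the period for 353 days, extending the deadline to 2028-03-27.
The defendant's absence from the jurisdiction from 2024-07-22 to 2025-02-25 does not toll the period, because no stated rule makes the defendant's absence a tolling event.
Nothing else in the chronology tolls or restarts the period.
Beaumont filed on 2028-05-26, after the 2028-03-27 deadline, so the action is time-barred.

TIME-BARRED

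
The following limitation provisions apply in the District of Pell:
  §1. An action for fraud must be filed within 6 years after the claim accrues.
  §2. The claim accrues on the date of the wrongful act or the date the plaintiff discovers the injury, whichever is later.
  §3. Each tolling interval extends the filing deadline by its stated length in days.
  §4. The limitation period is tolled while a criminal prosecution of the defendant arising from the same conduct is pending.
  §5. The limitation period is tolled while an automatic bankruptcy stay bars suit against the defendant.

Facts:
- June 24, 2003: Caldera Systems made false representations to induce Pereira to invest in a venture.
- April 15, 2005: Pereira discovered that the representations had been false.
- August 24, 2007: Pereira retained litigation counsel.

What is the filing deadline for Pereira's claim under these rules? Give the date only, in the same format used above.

Taking the later of the act (June 24, 2003) and discovery (April 15, 2005), the claim accrued on April 15, 2005.
6 years from April 15, 2005 is April 15, 2011.
Nothing else in the chronology tolls or restarts the period.

April 15, 2011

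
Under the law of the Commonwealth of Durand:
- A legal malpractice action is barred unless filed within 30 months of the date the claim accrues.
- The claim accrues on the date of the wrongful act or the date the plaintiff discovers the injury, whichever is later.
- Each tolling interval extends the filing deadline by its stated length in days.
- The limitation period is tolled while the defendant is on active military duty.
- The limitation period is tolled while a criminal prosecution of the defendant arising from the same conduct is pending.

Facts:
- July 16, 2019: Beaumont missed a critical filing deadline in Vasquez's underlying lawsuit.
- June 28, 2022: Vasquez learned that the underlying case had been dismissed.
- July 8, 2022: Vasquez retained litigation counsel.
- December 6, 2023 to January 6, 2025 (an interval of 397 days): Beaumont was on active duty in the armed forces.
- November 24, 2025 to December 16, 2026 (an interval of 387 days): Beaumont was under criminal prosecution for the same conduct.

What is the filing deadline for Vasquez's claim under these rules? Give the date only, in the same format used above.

February 20, 2027

The claim accrued on June 28, 2022 — the later of the July 16, 2019 act and the June 28, 2022 discovery.
The untolled deadline — 30 months after June 28, 2022 — is December 28, 2024.
The period was tolled for 397 days by the defendant's active military service (December 6, 2023 to January 6, 2025), pushing the deadline to January 29, 2026.
The period was tolled for 387 days by the pending criminal prosecution (November 24, 2025 to December 16, 2026), pushing the deadline to February 20, 2027.
None of the other events listed affects the running of the period under the stated rules.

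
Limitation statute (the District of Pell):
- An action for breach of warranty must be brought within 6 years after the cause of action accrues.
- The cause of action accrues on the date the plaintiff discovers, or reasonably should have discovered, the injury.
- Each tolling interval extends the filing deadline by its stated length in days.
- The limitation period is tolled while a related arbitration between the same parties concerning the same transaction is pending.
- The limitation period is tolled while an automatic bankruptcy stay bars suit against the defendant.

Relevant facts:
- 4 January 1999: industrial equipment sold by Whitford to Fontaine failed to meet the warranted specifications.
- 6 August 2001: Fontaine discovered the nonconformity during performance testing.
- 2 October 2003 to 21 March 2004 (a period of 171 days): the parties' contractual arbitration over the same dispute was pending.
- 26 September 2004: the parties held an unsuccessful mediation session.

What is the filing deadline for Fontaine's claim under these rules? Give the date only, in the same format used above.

24 January 2008

Accrual is tied to discovery, so the period began on 6 August 2001 rather than on 4 January 1999 when the act occurred.
6 years from 6 August 2001 is 6 August 2007.
The pending related arbitration from 2 October 2003 to 21 March 2004 tolled the period for 171 days, extending the deadline to 24 January 2008.
None of the other events listed affects the running of the period under the stated rules.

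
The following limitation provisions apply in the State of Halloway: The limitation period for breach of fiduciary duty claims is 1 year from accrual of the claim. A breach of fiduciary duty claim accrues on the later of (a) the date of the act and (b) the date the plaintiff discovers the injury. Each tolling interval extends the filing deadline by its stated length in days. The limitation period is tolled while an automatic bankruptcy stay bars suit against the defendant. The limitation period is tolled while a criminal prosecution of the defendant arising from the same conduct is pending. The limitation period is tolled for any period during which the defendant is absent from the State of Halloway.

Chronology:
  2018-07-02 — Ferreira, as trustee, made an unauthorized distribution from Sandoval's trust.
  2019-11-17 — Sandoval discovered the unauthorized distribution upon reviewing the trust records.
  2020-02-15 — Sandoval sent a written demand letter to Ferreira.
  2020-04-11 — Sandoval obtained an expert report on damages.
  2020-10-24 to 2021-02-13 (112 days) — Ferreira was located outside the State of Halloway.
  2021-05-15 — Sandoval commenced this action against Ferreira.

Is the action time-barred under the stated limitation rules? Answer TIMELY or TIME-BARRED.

Because discovery on 2019-11-17 post-dates the 2018-07-02 act, accrual under the later-of rule falls on 2019-11-17.
1 year from 2019-11-17 is 2020-11-17.
The defendant's absence from the jurisdiction from 2020-10-24 to 2021-02-13 tolled the period for 112 days, extending the deadline to 2021-03-09.
None of the other events listed affects the running of the period under the stated rules.
Filing on 2021-05-15 missed the 2021-03-09 deadline — the action is time-barred.

TIME-BARRED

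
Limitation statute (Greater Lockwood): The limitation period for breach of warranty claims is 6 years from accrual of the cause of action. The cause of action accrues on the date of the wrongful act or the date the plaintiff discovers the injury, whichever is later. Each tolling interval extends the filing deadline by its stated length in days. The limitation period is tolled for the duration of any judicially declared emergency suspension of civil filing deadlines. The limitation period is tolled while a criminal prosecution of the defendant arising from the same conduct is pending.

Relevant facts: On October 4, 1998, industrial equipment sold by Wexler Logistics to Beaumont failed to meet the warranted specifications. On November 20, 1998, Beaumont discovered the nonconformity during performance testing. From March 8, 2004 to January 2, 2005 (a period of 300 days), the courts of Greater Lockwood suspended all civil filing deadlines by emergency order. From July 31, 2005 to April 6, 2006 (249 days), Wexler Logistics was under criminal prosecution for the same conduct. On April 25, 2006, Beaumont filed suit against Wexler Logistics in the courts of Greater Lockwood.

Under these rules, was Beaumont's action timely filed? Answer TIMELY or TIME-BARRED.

The claim accrued on November 20, 1998 — the later of the October 4, 1998 act and the November 20, 1998 discovery.
6 years from November 20, 1998 is November 20, 2004.
The emergency suspension of filing deadlines from March 8, 2004 to January 2, 2005 tolled the period for 300 days, extending the deadline to September 16, 2005.
The period was tolled for 249 days by the pending criminal prosecution (July 31, 2005 to April 6, 2006), pushing the deadline to May 23, 2006.
The April 25, 2006 filing precedes the May 23, 2006 deadline; the claim is timely.

TIMELY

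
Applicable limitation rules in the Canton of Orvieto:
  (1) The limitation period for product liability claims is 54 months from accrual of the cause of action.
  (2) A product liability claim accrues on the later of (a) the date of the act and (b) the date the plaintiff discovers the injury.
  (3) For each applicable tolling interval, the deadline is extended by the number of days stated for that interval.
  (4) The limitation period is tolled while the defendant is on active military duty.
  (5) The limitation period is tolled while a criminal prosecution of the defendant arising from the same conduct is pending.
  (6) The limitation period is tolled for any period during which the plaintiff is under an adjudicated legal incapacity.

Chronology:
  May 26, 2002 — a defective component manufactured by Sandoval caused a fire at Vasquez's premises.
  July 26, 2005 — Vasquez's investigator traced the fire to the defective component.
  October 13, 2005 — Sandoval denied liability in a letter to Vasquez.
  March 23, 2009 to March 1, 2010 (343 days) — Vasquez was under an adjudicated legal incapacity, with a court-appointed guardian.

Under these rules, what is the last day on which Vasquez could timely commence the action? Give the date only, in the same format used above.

January 4, 2011

Because discovery on July 26, 2005 post-dates the May 26, 2002 act, accrual under the later-of rule falls on July 26, 2005.
The untolled deadline — 54 months after July 26, 2005 — is January 26, 2010.
Because the plaintiff's legal incapacity ran from March 23, 2009 to March 1, 2010, the deadline is extended by 343 days to January 4, 2011.
None of the other events listed affects the running of the period under the stated rules.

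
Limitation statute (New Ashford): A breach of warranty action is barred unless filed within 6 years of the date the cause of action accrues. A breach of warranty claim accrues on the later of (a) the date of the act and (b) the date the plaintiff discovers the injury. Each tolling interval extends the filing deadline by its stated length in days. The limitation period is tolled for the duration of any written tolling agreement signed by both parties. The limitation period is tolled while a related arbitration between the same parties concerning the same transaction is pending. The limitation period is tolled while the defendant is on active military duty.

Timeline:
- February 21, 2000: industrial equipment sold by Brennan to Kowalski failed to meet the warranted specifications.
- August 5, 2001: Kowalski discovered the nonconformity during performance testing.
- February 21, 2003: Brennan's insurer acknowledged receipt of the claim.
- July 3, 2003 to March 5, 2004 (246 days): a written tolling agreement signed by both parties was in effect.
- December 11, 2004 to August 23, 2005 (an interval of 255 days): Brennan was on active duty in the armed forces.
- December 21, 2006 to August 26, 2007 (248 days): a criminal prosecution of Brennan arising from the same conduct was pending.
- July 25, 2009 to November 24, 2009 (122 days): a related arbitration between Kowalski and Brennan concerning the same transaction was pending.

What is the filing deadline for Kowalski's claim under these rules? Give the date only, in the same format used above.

December 18, 2008

Taking the later of the act (February 21, 2000) and discovery (August 5, 2001), the claim accrued on August 5, 2001.
6 years from August 5, 2001 is August 5, 2007.
The period was tolled for 246 days by the written tolling agreement (July 3, 2003 to March 5, 2004), pushing the deadline to April 7, 2008.
The defendant's active military service from December 11, 2004 to August 23, 2005 tolled the period for 255 days, extending the deadline to December 18, 2008.
The pending related arbitration starting July 25, 2009 came too late — the period had run on December 18, 2008 — and so does not extend the deadline.
No stated provision tolls the period for a criminal prosecution, so the interval from December 21, 2006 to August 26, 2007 has no effect on the deadline.
The other events in the timeline have no effect on the limitation period under the stated rules.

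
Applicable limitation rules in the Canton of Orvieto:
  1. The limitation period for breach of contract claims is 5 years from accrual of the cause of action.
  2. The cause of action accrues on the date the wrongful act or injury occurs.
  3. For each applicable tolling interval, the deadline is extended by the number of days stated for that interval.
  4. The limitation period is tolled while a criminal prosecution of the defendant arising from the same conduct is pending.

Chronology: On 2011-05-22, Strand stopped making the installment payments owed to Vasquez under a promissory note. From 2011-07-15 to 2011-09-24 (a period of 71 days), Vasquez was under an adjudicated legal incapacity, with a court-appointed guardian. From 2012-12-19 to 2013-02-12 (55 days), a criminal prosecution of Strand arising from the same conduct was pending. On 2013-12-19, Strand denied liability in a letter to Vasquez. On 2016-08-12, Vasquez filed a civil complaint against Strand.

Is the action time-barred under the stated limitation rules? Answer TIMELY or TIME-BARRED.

The cause of action accrued on 2011-05-22, the date of the act.
The untolled deadline — 5 years after 2011-05-22 — is 2016-05-22.
Because the pending criminal prosecution ran from 2012-12-19 to 2013-02-12, the deadline is extended by 55 days to 2016-07-16.
No stated provision tolls the period for the plaintiff's incapacity, so the interval from 2011-07-15 to 2011-09-24 has no effect on the deadline.
The other events in the timeline have no effect on the limitation period under the stated rules.
The 2016-08-12 filing falls after the 2016-07-16 deadline; the claim is time-barred.

TIME-BARRED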